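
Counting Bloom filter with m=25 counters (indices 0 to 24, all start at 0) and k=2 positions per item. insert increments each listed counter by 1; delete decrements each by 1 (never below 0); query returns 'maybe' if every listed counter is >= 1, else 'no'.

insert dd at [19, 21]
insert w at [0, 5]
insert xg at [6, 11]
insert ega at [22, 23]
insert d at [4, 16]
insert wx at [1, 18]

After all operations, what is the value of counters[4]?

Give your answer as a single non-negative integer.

Step 1: insert dd at [19, 21] -> counters=[0,0,0,0,0,0,0,0,0,0,0,0,0,0,0,0,0,0,0,1,0,1,0,0,0]
Step 2: insert w at [0, 5] -> counters=[1,0,0,0,0,1,0,0,0,0,0,0,0,0,0,0,0,0,0,1,0,1,0,0,0]
Step 3: insert xg at [6, 11] -> counters=[1,0,0,0,0,1,1,0,0,0,0,1,0,0,0,0,0,0,0,1,0,1,0,0,0]
Step 4: insert ega at [22, 23] -> counters=[1,0,0,0,0,1,1,0,0,0,0,1,0,0,0,0,0,0,0,1,0,1,1,1,0]
Step 5: insert d at [4, 16] -> counters=[1,0,0,0,1,1,1,0,0,0,0,1,0,0,0,0,1,0,0,1,0,1,1,1,0]
Step 6: insert wx at [1, 18] -> counters=[1,1,0,0,1,1,1,0,0,0,0,1,0,0,0,0,1,0,1,1,0,1,1,1,0]
Final counters=[1,1,0,0,1,1,1,0,0,0,0,1,0,0,0,0,1,0,1,1,0,1,1,1,0] -> counters[4]=1

Answer: 1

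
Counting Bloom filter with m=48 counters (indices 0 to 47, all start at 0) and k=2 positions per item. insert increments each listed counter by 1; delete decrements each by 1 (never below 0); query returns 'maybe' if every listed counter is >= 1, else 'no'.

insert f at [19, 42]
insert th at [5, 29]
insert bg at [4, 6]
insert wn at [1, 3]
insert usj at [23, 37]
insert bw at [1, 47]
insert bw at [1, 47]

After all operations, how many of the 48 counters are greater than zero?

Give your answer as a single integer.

Step 1: insert f at [19, 42] -> counters=[0,0,0,0,0,0,0,0,0,0,0,0,0,0,0,0,0,0,0,1,0,0,0,0,0,0,0,0,0,0,0,0,0,0,0,0,0,0,0,0,0,0,1,0,0,0,0,0]
Step 2: insert th at [5, 29] -> counters=[0,0,0,0,0,1,0,0,0,0,0,0,0,0,0,0,0,0,0,1,0,0,0,0,0,0,0,0,0,1,0,0,0,0,0,0,0,0,0,0,0,0,1,0,0,0,0,0]
Step 3: insert bg at [4, 6] -> counters=[0,0,0,0,1,1,1,0,0,0,0,0,0,0,0,0,0,0,0,1,0,0,0,0,0,0,0,0,0,1,0,0,0,0,0,0,0,0,0,0,0,0,1,0,0,0,0,0]
Step 4: insert wn at [1, 3] -> counters=[0,1,0,1,1,1,1,0,0,0,0,0,0,0,0,0,0,0,0,1,0,0,0,0,0,0,0,0,0,1,0,0,0,0,0,0,0,0,0,0,0,0,1,0,0,0,0,0]
Step 5: insert usj at [23, 37] -> counters=[0,1,0,1,1,1,1,0,0,0,0,0,0,0,0,0,0,0,0,1,0,0,0,1,0,0,0,0,0,1,0,0,0,0,0,0,0,1,0,0,0,0,1,0,0,0,0,0]
Step 6: insert bw at [1, 47] -> counters=[0,2,0,1,1,1,1,0,0,0,0,0,0,0,0,0,0,0,0,1,0,0,0,1,0,0,0,0,0,1,0,0,0,0,0,0,0,1,0,0,0,0,1,0,0,0,0,1]
Step 7: insert bw at [1, 47] -> counters=[0,3,0,1,1,1,1,0,0,0,0,0,0,0,0,0,0,0,0,1,0,0,0,1,0,0,0,0,0,1,0,0,0,0,0,0,0,1,0,0,0,0,1,0,0,0,0,2]
Final counters=[0,3,0,1,1,1,1,0,0,0,0,0,0,0,0,0,0,0,0,1,0,0,0,1,0,0,0,0,0,1,0,0,0,0,0,0,0,1,0,0,0,0,1,0,0,0,0,2] -> 11 nonzero

Answer: 11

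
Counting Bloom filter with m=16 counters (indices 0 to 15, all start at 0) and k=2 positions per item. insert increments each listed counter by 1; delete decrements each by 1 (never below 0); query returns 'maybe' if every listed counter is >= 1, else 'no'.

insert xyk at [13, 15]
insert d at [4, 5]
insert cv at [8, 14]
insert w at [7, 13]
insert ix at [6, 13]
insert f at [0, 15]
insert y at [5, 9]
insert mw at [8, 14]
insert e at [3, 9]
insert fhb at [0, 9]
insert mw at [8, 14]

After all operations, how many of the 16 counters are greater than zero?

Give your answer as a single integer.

Step 1: insert xyk at [13, 15] -> counters=[0,0,0,0,0,0,0,0,0,0,0,0,0,1,0,1]
Step 2: insert d at [4, 5] -> counters=[0,0,0,0,1,1,0,0,0,0,0,0,0,1,0,1]
Step 3: insert cv at [8, 14] -> counters=[0,0,0,0,1,1,0,0,1,0,0,0,0,1,1,1]
Step 4: insert w at [7, 13] -> counters=[0,0,0,0,1,1,0,1,1,0,0,0,0,2,1,1]
Step 5: insert ix at [6, 13] -> counters=[0,0,0,0,1,1,1,1,1,0,0,0,0,3,1,1]
Step 6: insert f at [0, 15] -> counters=[1,0,0,0,1,1,1,1,1,0,0,0,0,3,1,2]
Step 7: insert y at [5, 9] -> counters=[1,0,0,0,1,2,1,1,1,1,0,0,0,3,1,2]
Step 8: insert mw at [8, 14] -> counters=[1,0,0,0,1,2,1,1,2,1,0,0,0,3,2,2]
Step 9: insert e at [3, 9] -> counters=[1,0,0,1,1,2,1,1,2,2,0,0,0,3,2,2]
Step 10: insert fhb at [0, 9] -> counters=[2,0,0,1,1,2,1,1,2,3,0,0,0,3,2,2]
Step 11: insert mw at [8, 14] -> counters=[2,0,0,1,1,2,1,1,3,3,0,0,0,3,3,2]
Final counters=[2,0,0,1,1,2,1,1,3,3,0,0,0,3,3,2] -> 11 nonzero

Answer: 11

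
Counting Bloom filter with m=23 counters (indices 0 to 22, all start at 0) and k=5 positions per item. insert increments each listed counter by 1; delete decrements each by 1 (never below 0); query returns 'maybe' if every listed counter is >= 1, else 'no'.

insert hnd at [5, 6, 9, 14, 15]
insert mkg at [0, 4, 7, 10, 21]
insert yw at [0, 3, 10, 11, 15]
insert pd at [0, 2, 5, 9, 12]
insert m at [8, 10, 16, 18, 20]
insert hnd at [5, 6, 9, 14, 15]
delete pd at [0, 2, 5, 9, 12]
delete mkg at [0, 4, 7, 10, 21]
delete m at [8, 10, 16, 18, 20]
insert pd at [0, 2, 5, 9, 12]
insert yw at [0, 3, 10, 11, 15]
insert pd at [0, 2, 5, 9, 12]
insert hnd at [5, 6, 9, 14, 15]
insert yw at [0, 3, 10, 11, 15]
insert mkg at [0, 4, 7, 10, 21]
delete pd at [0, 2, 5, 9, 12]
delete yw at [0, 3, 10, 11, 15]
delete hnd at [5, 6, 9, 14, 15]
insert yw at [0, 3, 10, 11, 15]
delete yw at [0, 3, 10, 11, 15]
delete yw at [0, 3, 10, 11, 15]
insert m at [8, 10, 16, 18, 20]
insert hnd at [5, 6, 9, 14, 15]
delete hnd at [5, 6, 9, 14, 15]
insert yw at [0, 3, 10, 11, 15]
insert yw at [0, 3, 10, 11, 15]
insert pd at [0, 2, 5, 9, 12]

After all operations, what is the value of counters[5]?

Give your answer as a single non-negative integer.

Step 1: insert hnd at [5, 6, 9, 14, 15] -> counters=[0,0,0,0,0,1,1,0,0,1,0,0,0,0,1,1,0,0,0,0,0,0,0]
Step 2: insert mkg at [0, 4, 7, 10, 21] -> counters=[1,0,0,0,1,1,1,1,0,1,1,0,0,0,1,1,0,0,0,0,0,1,0]
Step 3: insert yw at [0, 3, 10, 11, 15] -> counters=[2,0,0,1,1,1,1,1,0,1,2,1,0,0,1,2,0,0,0,0,0,1,0]
Step 4: insert pd at [0, 2, 5, 9, 12] -> counters=[3,0,1,1,1,2,1,1,0,2,2,1,1,0,1,2,0,0,0,0,0,1,0]
Step 5: insert m at [8, 10, 16, 18, 20] -> counters=[3,0,1,1,1,2,1,1,1,2,3,1,1,0,1,2,1,0,1,0,1,1,0]
Step 6: insert hnd at [5, 6, 9, 14, 15] -> counters=[3,0,1,1,1,3,2,1,1,3,3,1,1,0,2,3,1,0,1,0,1,1,0]
Step 7: delete pd at [0, 2, 5, 9, 12] -> counters=[2,0,0,1,1,2,2,1,1,2,3,1,0,0,2,3,1,0,1,0,1,1,0]
Step 8: delete mkg at [0, 4, 7, 10, 21] -> counters=[1,0,0,1,0,2,2,0,1,2,2,1,0,0,2,3,1,0,1,0,1,0,0]
Step 9: delete m at [8, 10, 16, 18, 20] -> counters=[1,0,0,1,0,2,2,0,0,2,1,1,0,0,2,3,0,0,0,0,0,0,0]
Step 10: insert pd at [0, 2, 5, 9, 12] -> counters=[2,0,1,1,0,3,2,0,0,3,1,1,1,0,2,3,0,0,0,0,0,0,0]
Step 11: insert yw at [0, 3, 10, 11, 15] -> counters=[3,0,1,2,0,3,2,0,0,3,2,2,1,0,2,4,0,0,0,0,0,0,0]
Step 12: insert pd at [0, 2, 5, 9, 12] -> counters=[4,0,2,2,0,4,2,0,0,4,2,2,2,0,2,4,0,0,0,0,0,0,0]
Step 13: insert hnd at [5, 6, 9, 14, 15] -> counters=[4,0,2,2,0,5,3,0,0,5,2,2,2,0,3,5,0,0,0,0,0,0,0]
Step 14: insert yw at [0, 3, 10, 11, 15] -> counters=[5,0,2,3,0,5,3,0,0,5,3,3,2,0,3,6,0,0,0,0,0,0,0]
Step 15: insert mkg at [0, 4, 7, 10, 21] -> counters=[6,0,2,3,1,5,3,1,0,5,4,3,2,0,3,6,0,0,0,0,0,1,0]
Step 16: delete pd at [0, 2, 5, 9, 12] -> counters=[5,0,1,3,1,4,3,1,0,4,4,3,1,0,3,6,0,0,0,0,0,1,0]
Step 17: delete yw at [0, 3, 10, 11, 15] -> counters=[4,0,1,2,1,4,3,1,0,4,3,2,1,0,3,5,0,0,0,0,0,1,0]
Step 18: delete hnd at [5, 6, 9, 14, 15] -> counters=[4,0,1,2,1,3,2,1,0,3,3,2,1,0,2,4,0,0,0,0,0,1,0]
Step 19: insert yw at [0, 3, 10, 11, 15] -> counters=[5,0,1,3,1,3,2,1,0,3,4,3,1,0,2,5,0,0,0,0,0,1,0]
Step 20: delete yw at [0, 3, 10, 11, 15] -> counters=[4,0,1,2,1,3,2,1,0,3,3,2,1,0,2,4,0,0,0,0,0,1,0]
Step 21: delete yw at [0, 3, 10, 11, 15] -> counters=[3,0,1,1,1,3,2,1,0,3,2,1,1,0,2,3,0,0,0,0,0,1,0]
Step 22: insert m at [8, 10, 16, 18, 20] -> counters=[3,0,1,1,1,3,2,1,1,3,3,1,1,0,2,3,1,0,1,0,1,1,0]
Step 23: insert hnd at [5, 6, 9, 14, 15] -> counters=[3,0,1,1,1,4,3,1,1,4,3,1,1,0,3,4,1,0,1,0,1,1,0]
Step 24: delete hnd at [5, 6, 9, 14, 15] -> counters=[3,0,1,1,1,3,2,1,1,3,3,1,1,0,2,3,1,0,1,0,1,1,0]
Step 25: insert yw at [0, 3, 10, 11, 15] -> counters=[4,0,1,2,1,3,2,1,1,3,4,2,1,0,2,4,1,0,1,0,1,1,0]
Step 26: insert yw at [0, 3, 10, 11, 15] -> counters=[5,0,1,3,1,3,2,1,1,3,5,3,1,0,2,5,1,0,1,0,1,1,0]
Step 27: insert pd at [0, 2, 5, 9, 12] -> counters=[6,0,2,3,1,4,2,1,1,4,5,3,2,0,2,5,1,0,1,0,1,1,0]
Final counters=[6,0,2,3,1,4,2,1,1,4,5,3,2,0,2,5,1,0,1,0,1,1,0] -> counters[5]=4

Answer: 4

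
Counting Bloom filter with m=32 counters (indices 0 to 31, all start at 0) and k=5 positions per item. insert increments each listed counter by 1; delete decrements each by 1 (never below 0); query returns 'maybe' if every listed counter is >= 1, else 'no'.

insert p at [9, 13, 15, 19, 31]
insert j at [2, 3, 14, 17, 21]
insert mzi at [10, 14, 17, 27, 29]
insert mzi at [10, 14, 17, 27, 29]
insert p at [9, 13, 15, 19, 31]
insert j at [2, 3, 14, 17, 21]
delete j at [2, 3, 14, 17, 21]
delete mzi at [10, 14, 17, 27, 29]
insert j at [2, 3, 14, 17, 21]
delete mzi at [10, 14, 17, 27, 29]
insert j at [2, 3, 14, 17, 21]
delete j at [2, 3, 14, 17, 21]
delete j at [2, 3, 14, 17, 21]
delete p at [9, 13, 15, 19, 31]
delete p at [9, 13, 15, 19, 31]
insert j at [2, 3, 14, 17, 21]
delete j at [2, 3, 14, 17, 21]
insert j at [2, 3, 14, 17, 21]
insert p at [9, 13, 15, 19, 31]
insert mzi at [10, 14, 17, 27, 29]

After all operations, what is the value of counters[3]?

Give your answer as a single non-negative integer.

Answer: 2

Derivation:
Step 1: insert p at [9, 13, 15, 19, 31] -> counters=[0,0,0,0,0,0,0,0,0,1,0,0,0,1,0,1,0,0,0,1,0,0,0,0,0,0,0,0,0,0,0,1]
Step 2: insert j at [2, 3, 14, 17, 21] -> counters=[0,0,1,1,0,0,0,0,0,1,0,0,0,1,1,1,0,1,0,1,0,1,0,0,0,0,0,0,0,0,0,1]
Step 3: insert mzi at [10, 14, 17, 27, 29] -> counters=[0,0,1,1,0,0,0,0,0,1,1,0,0,1,2,1,0,2,0,1,0,1,0,0,0,0,0,1,0,1,0,1]
Step 4: insert mzi at [10, 14, 17, 27, 29] -> counters=[0,0,1,1,0,0,0,0,0,1,2,0,0,1,3,1,0,3,0,1,0,1,0,0,0,0,0,2,0,2,0,1]
Step 5: insert p at [9, 13, 15, 19, 31] -> counters=[0,0,1,1,0,0,0,0,0,2,2,0,0,2,3,2,0,3,0,2,0,1,0,0,0,0,0,2,0,2,0,2]
Step 6: insert j at [2, 3, 14, 17, 21] -> counters=[0,0,2,2,0,0,0,0,0,2,2,0,0,2,4,2,0,4,0,2,0,2,0,0,0,0,0,2,0,2,0,2]
Step 7: delete j at [2, 3, 14, 17, 21] -> counters=[0,0,1,1,0,0,0,0,0,2,2,0,0,2,3,2,0,3,0,2,0,1,0,0,0,0,0,2,0,2,0,2]
Step 8: delete mzi at [10, 14, 17, 27, 29] -> counters=[0,0,1,1,0,0,0,0,0,2,1,0,0,2,2,2,0,2,0,2,0,1,0,0,0,0,0,1,0,1,0,2]
Step 9: insert j at [2, 3, 14, 17, 21] -> counters=[0,0,2,2,0,0,0,0,0,2,1,0,0,2,3,2,0,3,0,2,0,2,0,0,0,0,0,1,0,1,0,2]
Step 10: delete mzi at [10, 14, 17, 27, 29] -> counters=[0,0,2,2,0,0,0,0,0,2,0,0,0,2,2,2,0,2,0,2,0,2,0,0,0,0,0,0,0,0,0,2]
Step 11: insert j at [2, 3, 14, 17, 21] -> counters=[0,0,3,3,0,0,0,0,0,2,0,0,0,2,3,2,0,3,0,2,0,3,0,0,0,0,0,0,0,0,0,2]
Step 12: delete j at [2, 3, 14, 17, 21] -> counters=[0,0,2,2,0,0,0,0,0,2,0,0,0,2,2,2,0,2,0,2,0,2,0,0,0,0,0,0,0,0,0,2]
Step 13: delete j at [2, 3, 14, 17, 21] -> counters=[0,0,1,1,0,0,0,0,0,2,0,0,0,2,1,2,0,1,0,2,0,1,0,0,0,0,0,0,0,0,0,2]
Step 14: delete p at [9, 13, 15, 19, 31] -> counters=[0,0,1,1,0,0,0,0,0,1,0,0,0,1,1,1,0,1,0,1,0,1,0,0,0,0,0,0,0,0,0,1]
Step 15: delete p at [9, 13, 15, 19, 31] -> counters=[0,0,1,1,0,0,0,0,0,0,0,0,0,0,1,0,0,1,0,0,0,1,0,0,0,0,0,0,0,0,0,0]
Step 16: insert j at [2, 3, 14, 17, 21] -> counters=[0,0,2,2,0,0,0,0,0,0,0,0,0,0,2,0,0,2,0,0,0,2,0,0,0,0,0,0,0,0,0,0]
Step 17: delete j at [2, 3, 14, 17, 21] -> counters=[0,0,1,1,0,0,0,0,0,0,0,0,0,0,1,0,0,1,0,0,0,1,0,0,0,0,0,0,0,0,0,0]
Step 18: insert j at [2, 3, 14, 17, 21] -> counters=[0,0,2,2,0,0,0,0,0,0,0,0,0,0,2,0,0,2,0,0,0,2,0,0,0,0,0,0,0,0,0,0]
Step 19: insert p at [9, 13, 15, 19, 31] -> counters=[0,0,2,2,0,0,0,0,0,1,0,0,0,1,2,1,0,2,0,1,0,2,0,0,0,0,0,0,0,0,0,1]
Step 20: insert mzi at [10, 14, 17, 27, 29] -> counters=[0,0,2,2,0,0,0,0,0,1,1,0,0,1,3,1,0,3,0,1,0,2,0,0,0,0,0,1,0,1,0,1]
Final counters=[0,0,2,2,0,0,0,0,0,1,1,0,0,1,3,1,0,3,0,1,0,2,0,0,0,0,0,1,0,1,0,1] -> counters[3]=2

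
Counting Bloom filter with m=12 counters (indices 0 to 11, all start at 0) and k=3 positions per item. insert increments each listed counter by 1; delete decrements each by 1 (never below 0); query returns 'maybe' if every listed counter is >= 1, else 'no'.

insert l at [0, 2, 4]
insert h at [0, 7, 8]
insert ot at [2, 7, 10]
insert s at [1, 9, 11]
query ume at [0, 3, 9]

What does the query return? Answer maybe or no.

Step 1: insert l at [0, 2, 4] -> counters=[1,0,1,0,1,0,0,0,0,0,0,0]
Step 2: insert h at [0, 7, 8] -> counters=[2,0,1,0,1,0,0,1,1,0,0,0]
Step 3: insert ot at [2, 7, 10] -> counters=[2,0,2,0,1,0,0,2,1,0,1,0]
Step 4: insert s at [1, 9, 11] -> counters=[2,1,2,0,1,0,0,2,1,1,1,1]
Query ume: check counters[0]=2 counters[3]=0 counters[9]=1 -> no

Answer: no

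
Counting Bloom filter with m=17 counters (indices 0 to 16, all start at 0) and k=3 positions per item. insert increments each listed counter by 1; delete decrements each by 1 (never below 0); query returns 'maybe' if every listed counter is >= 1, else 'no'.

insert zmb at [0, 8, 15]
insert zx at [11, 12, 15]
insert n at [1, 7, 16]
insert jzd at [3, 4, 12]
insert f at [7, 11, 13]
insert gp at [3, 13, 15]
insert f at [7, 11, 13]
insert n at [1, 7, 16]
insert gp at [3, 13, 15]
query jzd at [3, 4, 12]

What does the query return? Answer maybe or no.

Answer: maybe

Derivation:
Step 1: insert zmb at [0, 8, 15] -> counters=[1,0,0,0,0,0,0,0,1,0,0,0,0,0,0,1,0]
Step 2: insert zx at [11, 12, 15] -> counters=[1,0,0,0,0,0,0,0,1,0,0,1,1,0,0,2,0]
Step 3: insert n at [1, 7, 16] -> counters=[1,1,0,0,0,0,0,1,1,0,0,1,1,0,0,2,1]
Step 4: insert jzd at [3, 4, 12] -> counters=[1,1,0,1,1,0,0,1,1,0,0,1,2,0,0,2,1]
Step 5: insert f at [7, 11, 13] -> counters=[1,1,0,1,1,0,0,2,1,0,0,2,2,1,0,2,1]
Step 6: insert gp at [3, 13, 15] -> counters=[1,1,0,2,1,0,0,2,1,0,0,2,2,2,0,3,1]
Step 7: insert f at [7, 11, 13] -> counters=[1,1,0,2,1,0,0,3,1,0,0,3,2,3,0,3,1]
Step 8: insert n at [1, 7, 16] -> counters=[1,2,0,2,1,0,0,4,1,0,0,3,2,3,0,3,2]
Step 9: insert gp at [3, 13, 15] -> counters=[1,2,0,3,1,0,0,4,1,0,0,3,2,4,0,4,2]
Query jzd: check counters[3]=3 counters[4]=1 counters[12]=2 -> maybe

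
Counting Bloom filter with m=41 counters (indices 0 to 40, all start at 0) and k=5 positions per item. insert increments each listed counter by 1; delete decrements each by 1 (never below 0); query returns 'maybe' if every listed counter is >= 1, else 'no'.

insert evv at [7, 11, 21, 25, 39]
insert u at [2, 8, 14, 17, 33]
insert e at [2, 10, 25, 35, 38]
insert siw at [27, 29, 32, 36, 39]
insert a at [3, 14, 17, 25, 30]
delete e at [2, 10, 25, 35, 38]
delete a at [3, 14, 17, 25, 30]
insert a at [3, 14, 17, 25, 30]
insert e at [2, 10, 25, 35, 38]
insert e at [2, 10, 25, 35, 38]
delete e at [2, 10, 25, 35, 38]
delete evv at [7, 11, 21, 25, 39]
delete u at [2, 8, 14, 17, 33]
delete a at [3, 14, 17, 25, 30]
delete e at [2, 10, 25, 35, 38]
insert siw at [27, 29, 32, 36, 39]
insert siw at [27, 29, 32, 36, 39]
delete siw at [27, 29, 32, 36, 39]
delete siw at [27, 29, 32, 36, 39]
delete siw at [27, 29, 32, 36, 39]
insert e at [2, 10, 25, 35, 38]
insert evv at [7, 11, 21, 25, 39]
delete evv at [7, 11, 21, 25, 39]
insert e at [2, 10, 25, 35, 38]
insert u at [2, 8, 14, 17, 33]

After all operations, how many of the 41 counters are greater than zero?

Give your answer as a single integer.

Answer: 9

Derivation:
Step 1: insert evv at [7, 11, 21, 25, 39] -> counters=[0,0,0,0,0,0,0,1,0,0,0,1,0,0,0,0,0,0,0,0,0,1,0,0,0,1,0,0,0,0,0,0,0,0,0,0,0,0,0,1,0]
Step 2: insert u at [2, 8, 14, 17, 33] -> counters=[0,0,1,0,0,0,0,1,1,0,0,1,0,0,1,0,0,1,0,0,0,1,0,0,0,1,0,0,0,0,0,0,0,1,0,0,0,0,0,1,0]
Step 3: insert e at [2, 10, 25, 35, 38] -> counters=[0,0,2,0,0,0,0,1,1,0,1,1,0,0,1,0,0,1,0,0,0,1,0,0,0,2,0,0,0,0,0,0,0,1,0,1,0,0,1,1,0]
Step 4: insert siw at [27, 29, 32, 36, 39] -> counters=[0,0,2,0,0,0,0,1,1,0,1,1,0,0,1,0,0,1,0,0,0,1,0,0,0,2,0,1,0,1,0,0,1,1,0,1,1,0,1,2,0]
Step 5: insert a at [3, 14, 17, 25, 30] -> counters=[0,0,2,1,0,0,0,1,1,0,1,1,0,0,2,0,0,2,0,0,0,1,0,0,0,3,0,1,0,1,1,0,1,1,0,1,1,0,1,2,0]
Step 6: delete e at [2, 10, 25, 35, 38] -> counters=[0,0,1,1,0,0,0,1,1,0,0,1,0,0,2,0,0,2,0,0,0,1,0,0,0,2,0,1,0,1,1,0,1,1,0,0,1,0,0,2,0]
Step 7: delete a at [3, 14, 17, 25, 30] -> counters=[0,0,1,0,0,0,0,1,1,0,0,1,0,0,1,0,0,1,0,0,0,1,0,0,0,1,0,1,0,1,0,0,1,1,0,0,1,0,0,2,0]
Step 8: insert a at [3, 14, 17, 25, 30] -> counters=[0,0,1,1,0,0,0,1,1,0,0,1,0,0,2,0,0,2,0,0,0,1,0,0,0,2,0,1,0,1,1,0,1,1,0,0,1,0,0,2,0]
Step 9: insert e at [2, 10, 25, 35, 38] -> counters=[0,0,2,1,0,0,0,1,1,0,1,1,0,0,2,0,0,2,0,0,0,1,0,0,0,3,0,1,0,1,1,0,1,1,0,1,1,0,1,2,0]
Step 10: insert e at [2, 10, 25, 35, 38] -> counters=[0,0,3,1,0,0,0,1,1,0,2,1,0,0,2,0,0,2,0,0,0,1,0,0,0,4,0,1,0,1,1,0,1,1,0,2,1,0,2,2,0]
Step 11: delete e at [2, 10, 25, 35, 38] -> counters=[0,0,2,1,0,0,0,1,1,0,1,1,0,0,2,0,0,2,0,0,0,1,0,0,0,3,0,1,0,1,1,0,1,1,0,1,1,0,1,2,0]
Step 12: delete evv at [7, 11, 21, 25, 39] -> counters=[0,0,2,1,0,0,0,0,1,0,1,0,0,0,2,0,0,2,0,0,0,0,0,0,0,2,0,1,0,1,1,0,1,1,0,1,1,0,1,1,0]
Step 13: delete u at [2, 8, 14, 17, 33] -> counters=[0,0,1,1,0,0,0,0,0,0,1,0,0,0,1,0,0,1,0,0,0,0,0,0,0,2,0,1,0,1,1,0,1,0,0,1,1,0,1,1,0]
Step 14: delete a at [3, 14, 17, 25, 30] -> counters=[0,0,1,0,0,0,0,0,0,0,1,0,0,0,0,0,0,0,0,0,0,0,0,0,0,1,0,1,0,1,0,0,1,0,0,1,1,0,1,1,0]
Step 15: delete e at [2, 10, 25, 35, 38] -> counters=[0,0,0,0,0,0,0,0,0,0,0,0,0,0,0,0,0,0,0,0,0,0,0,0,0,0,0,1,0,1,0,0,1,0,0,0,1,0,0,1,0]
Step 16: insert siw at [27, 29, 32, 36, 39] -> counters=[0,0,0,0,0,0,0,0,0,0,0,0,0,0,0,0,0,0,0,0,0,0,0,0,0,0,0,2,0,2,0,0,2,0,0,0,2,0,0,2,0]
Step 17: insert siw at [27, 29, 32, 36, 39] -> counters=[0,0,0,0,0,0,0,0,0,0,0,0,0,0,0,0,0,0,0,0,0,0,0,0,0,0,0,3,0,3,0,0,3,0,0,0,3,0,0,3,0]
Step 18: delete siw at [27, 29, 32, 36, 39] -> counters=[0,0,0,0,0,0,0,0,0,0,0,0,0,0,0,0,0,0,0,0,0,0,0,0,0,0,0,2,0,2,0,0,2,0,0,0,2,0,0,2,0]
Step 19: delete siw at [27, 29, 32, 36, 39] -> counters=[0,0,0,0,0,0,0,0,0,0,0,0,0,0,0,0,0,0,0,0,0,0,0,0,0,0,0,1,0,1,0,0,1,0,0,0,1,0,0,1,0]
Step 20: delete siw at [27, 29, 32, 36, 39] -> counters=[0,0,0,0,0,0,0,0,0,0,0,0,0,0,0,0,0,0,0,0,0,0,0,0,0,0,0,0,0,0,0,0,0,0,0,0,0,0,0,0,0]
Step 21: insert e at [2, 10, 25, 35, 38] -> counters=[0,0,1,0,0,0,0,0,0,0,1,0,0,0,0,0,0,0,0,0,0,0,0,0,0,1,0,0,0,0,0,0,0,0,0,1,0,0,1,0,0]
Step 22: insert evv at [7, 11, 21, 25, 39] -> counters=[0,0,1,0,0,0,0,1,0,0,1,1,0,0,0,0,0,0,0,0,0,1,0,0,0,2,0,0,0,0,0,0,0,0,0,1,0,0,1,1,0]
Step 23: delete evv at [7, 11, 21, 25, 39] -> counters=[0,0,1,0,0,0,0,0,0,0,1,0,0,0,0,0,0,0,0,0,0,0,0,0,0,1,0,0,0,0,0,0,0,0,0,1,0,0,1,0,0]
Step 24: insert e at [2, 10, 25, 35, 38] -> counters=[0,0,2,0,0,0,0,0,0,0,2,0,0,0,0,0,0,0,0,0,0,0,0,0,0,2,0,0,0,0,0,0,0,0,0,2,0,0,2,0,0]
Step 25: insert u at [2, 8, 14, 17, 33] -> counters=[0,0,3,0,0,0,0,0,1,0,2,0,0,0,1,0,0,1,0,0,0,0,0,0,0,2,0,0,0,0,0,0,0,1,0,2,0,0,2,0,0]
Final counters=[0,0,3,0,0,0,0,0,1,0,2,0,0,0,1,0,0,1,0,0,0,0,0,0,0,2,0,0,0,0,0,0,0,1,0,2,0,0,2,0,0] -> 9 nonzero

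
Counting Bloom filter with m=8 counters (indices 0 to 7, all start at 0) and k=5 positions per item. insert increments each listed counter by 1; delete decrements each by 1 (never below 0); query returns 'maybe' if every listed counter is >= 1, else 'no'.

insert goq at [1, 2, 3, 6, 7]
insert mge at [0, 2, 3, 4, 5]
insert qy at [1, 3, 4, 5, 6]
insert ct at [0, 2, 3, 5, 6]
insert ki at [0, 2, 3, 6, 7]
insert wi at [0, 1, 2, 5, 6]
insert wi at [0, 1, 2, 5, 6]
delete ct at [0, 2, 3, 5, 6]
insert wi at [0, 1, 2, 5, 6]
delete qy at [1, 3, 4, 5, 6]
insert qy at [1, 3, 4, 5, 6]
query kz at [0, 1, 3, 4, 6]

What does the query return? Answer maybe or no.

Answer: maybe

Derivation:
Step 1: insert goq at [1, 2, 3, 6, 7] -> counters=[0,1,1,1,0,0,1,1]
Step 2: insert mge at [0, 2, 3, 4, 5] -> counters=[1,1,2,2,1,1,1,1]
Step 3: insert qy at [1, 3, 4, 5, 6] -> counters=[1,2,2,3,2,2,2,1]
Step 4: insert ct at [0, 2, 3, 5, 6] -> counters=[2,2,3,4,2,3,3,1]
Step 5: insert ki at [0, 2, 3, 6, 7] -> counters=[3,2,4,5,2,3,4,2]
Step 6: insert wi at [0, 1, 2, 5, 6] -> counters=[4,3,5,5,2,4,5,2]
Step 7: insert wi at [0, 1, 2, 5, 6] -> counters=[5,4,6,5,2,5,6,2]
Step 8: delete ct at [0, 2, 3, 5, 6] -> counters=[4,4,5,4,2,4,5,2]
Step 9: insert wi at [0, 1, 2, 5, 6] -> counters=[5,5,6,4,2,5,6,2]
Step 10: delete qy at [1, 3, 4, 5, 6] -> counters=[5,4,6,3,1,4,5,2]
Step 11: insert qy at [1, 3, 4, 5, 6] -> counters=[5,5,6,4,2,5,6,2]
Query kz: check counters[0]=5 counters[1]=5 counters[3]=4 counters[4]=2 counters[6]=6 -> maybe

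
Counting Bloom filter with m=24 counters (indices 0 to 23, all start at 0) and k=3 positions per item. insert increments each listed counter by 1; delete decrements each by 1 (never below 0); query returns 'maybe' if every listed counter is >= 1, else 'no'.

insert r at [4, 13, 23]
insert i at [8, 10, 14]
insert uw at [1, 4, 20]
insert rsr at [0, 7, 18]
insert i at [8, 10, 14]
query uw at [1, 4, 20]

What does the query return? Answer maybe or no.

Step 1: insert r at [4, 13, 23] -> counters=[0,0,0,0,1,0,0,0,0,0,0,0,0,1,0,0,0,0,0,0,0,0,0,1]
Step 2: insert i at [8, 10, 14] -> counters=[0,0,0,0,1,0,0,0,1,0,1,0,0,1,1,0,0,0,0,0,0,0,0,1]
Step 3: insert uw at [1, 4, 20] -> counters=[0,1,0,0,2,0,0,0,1,0,1,0,0,1,1,0,0,0,0,0,1,0,0,1]
Step 4: insert rsr at [0, 7, 18] -> counters=[1,1,0,0,2,0,0,1,1,0,1,0,0,1,1,0,0,0,1,0,1,0,0,1]
Step 5: insert i at [8, 10, 14] -> counters=[1,1,0,0,2,0,0,1,2,0,2,0,0,1,2,0,0,0,1,0,1,0,0,1]
Query uw: check counters[1]=1 counters[4]=2 counters[20]=1 -> maybe

Answer: maybe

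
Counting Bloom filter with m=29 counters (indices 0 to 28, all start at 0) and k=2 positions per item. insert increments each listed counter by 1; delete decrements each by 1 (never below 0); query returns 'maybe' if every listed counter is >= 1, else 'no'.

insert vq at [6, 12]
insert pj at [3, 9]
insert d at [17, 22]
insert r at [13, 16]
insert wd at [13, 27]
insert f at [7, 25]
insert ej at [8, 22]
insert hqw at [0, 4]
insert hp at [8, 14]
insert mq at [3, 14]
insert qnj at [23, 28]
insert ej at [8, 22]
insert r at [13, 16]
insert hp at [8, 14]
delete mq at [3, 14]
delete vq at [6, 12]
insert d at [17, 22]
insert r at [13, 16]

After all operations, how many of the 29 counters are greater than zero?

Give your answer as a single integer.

Step 1: insert vq at [6, 12] -> counters=[0,0,0,0,0,0,1,0,0,0,0,0,1,0,0,0,0,0,0,0,0,0,0,0,0,0,0,0,0]
Step 2: insert pj at [3, 9] -> counters=[0,0,0,1,0,0,1,0,0,1,0,0,1,0,0,0,0,0,0,0,0,0,0,0,0,0,0,0,0]
Step 3: insert d at [17, 22] -> counters=[0,0,0,1,0,0,1,0,0,1,0,0,1,0,0,0,0,1,0,0,0,0,1,0,0,0,0,0,0]
Step 4: insert r at [13, 16] -> counters=[0,0,0,1,0,0,1,0,0,1,0,0,1,1,0,0,1,1,0,0,0,0,1,0,0,0,0,0,0]
Step 5: insert wd at [13, 27] -> counters=[0,0,0,1,0,0,1,0,0,1,0,0,1,2,0,0,1,1,0,0,0,0,1,0,0,0,0,1,0]
Step 6: insert f at [7, 25] -> counters=[0,0,0,1,0,0,1,1,0,1,0,0,1,2,0,0,1,1,0,0,0,0,1,0,0,1,0,1,0]
Step 7: insert ej at [8, 22] -> counters=[0,0,0,1,0,0,1,1,1,1,0,0,1,2,0,0,1,1,0,0,0,0,2,0,0,1,0,1,0]
Step 8: insert hqw at [0, 4] -> counters=[1,0,0,1,1,0,1,1,1,1,0,0,1,2,0,0,1,1,0,0,0,0,2,0,0,1,0,1,0]
Step 9: insert hp at [8, 14] -> counters=[1,0,0,1,1,0,1,1,2,1,0,0,1,2,1,0,1,1,0,0,0,0,2,0,0,1,0,1,0]
Step 10: insert mq at [3, 14] -> counters=[1,0,0,2,1,0,1,1,2,1,0,0,1,2,2,0,1,1,0,0,0,0,2,0,0,1,0,1,0]
Step 11: insert qnj at [23, 28] -> counters=[1,0,0,2,1,0,1,1,2,1,0,0,1,2,2,0,1,1,0,0,0,0,2,1,0,1,0,1,1]
Step 12: insert ej at [8, 22] -> counters=[1,0,0,2,1,0,1,1,3,1,0,0,1,2,2,0,1,1,0,0,0,0,3,1,0,1,0,1,1]
Step 13: insert r at [13, 16] -> counters=[1,0,0,2,1,0,1,1,3,1,0,0,1,3,2,0,2,1,0,0,0,0,3,1,0,1,0,1,1]
Step 14: insert hp at [8, 14] -> counters=[1,0,0,2,1,0,1,1,4,1,0,0,1,3,3,0,2,1,0,0,0,0,3,1,0,1,0,1,1]
Step 15: delete mq at [3, 14] -> counters=[1,0,0,1,1,0,1,1,4,1,0,0,1,3,2,0,2,1,0,0,0,0,3,1,0,1,0,1,1]
Step 16: delete vq at [6, 12] -> counters=[1,0,0,1,1,0,0,1,4,1,0,0,0,3,2,0,2,1,0,0,0,0,3,1,0,1,0,1,1]
Step 17: insert d at [17, 22] -> counters=[1,0,0,1,1,0,0,1,4,1,0,0,0,3,2,0,2,2,0,0,0,0,4,1,0,1,0,1,1]
Step 18: insert r at [13, 16] -> counters=[1,0,0,1,1,0,0,1,4,1,0,0,0,4,2,0,3,2,0,0,0,0,4,1,0,1,0,1,1]
Final counters=[1,0,0,1,1,0,0,1,4,1,0,0,0,4,2,0,3,2,0,0,0,0,4,1,0,1,0,1,1] -> 15 nonzero

Answer: 15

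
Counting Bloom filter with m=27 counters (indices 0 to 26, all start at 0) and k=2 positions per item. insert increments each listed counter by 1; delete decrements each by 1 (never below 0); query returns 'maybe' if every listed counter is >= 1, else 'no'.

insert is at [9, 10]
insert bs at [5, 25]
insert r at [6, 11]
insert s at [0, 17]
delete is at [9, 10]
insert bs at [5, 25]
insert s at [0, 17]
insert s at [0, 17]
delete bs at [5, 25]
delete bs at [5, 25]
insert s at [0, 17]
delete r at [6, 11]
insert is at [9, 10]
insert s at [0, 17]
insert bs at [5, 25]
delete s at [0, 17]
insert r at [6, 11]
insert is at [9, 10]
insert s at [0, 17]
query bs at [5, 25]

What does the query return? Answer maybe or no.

Answer: maybe

Derivation:
Step 1: insert is at [9, 10] -> counters=[0,0,0,0,0,0,0,0,0,1,1,0,0,0,0,0,0,0,0,0,0,0,0,0,0,0,0]
Step 2: insert bs at [5, 25] -> counters=[0,0,0,0,0,1,0,0,0,1,1,0,0,0,0,0,0,0,0,0,0,0,0,0,0,1,0]
Step 3: insert r at [6, 11] -> counters=[0,0,0,0,0,1,1,0,0,1,1,1,0,0,0,0,0,0,0,0,0,0,0,0,0,1,0]
Step 4: insert s at [0, 17] -> counters=[1,0,0,0,0,1,1,0,0,1,1,1,0,0,0,0,0,1,0,0,0,0,0,0,0,1,0]
Step 5: delete is at [9, 10] -> counters=[1,0,0,0,0,1,1,0,0,0,0,1,0,0,0,0,0,1,0,0,0,0,0,0,0,1,0]
Step 6: insert bs at [5, 25] -> counters=[1,0,0,0,0,2,1,0,0,0,0,1,0,0,0,0,0,1,0,0,0,0,0,0,0,2,0]
Step 7: insert s at [0, 17] -> counters=[2,0,0,0,0,2,1,0,0,0,0,1,0,0,0,0,0,2,0,0,0,0,0,0,0,2,0]
Step 8: insert s at [0, 17] -> counters=[3,0,0,0,0,2,1,0,0,0,0,1,0,0,0,0,0,3,0,0,0,0,0,0,0,2,0]
Step 9: delete bs at [5, 25] -> counters=[3,0,0,0,0,1,1,0,0,0,0,1,0,0,0,0,0,3,0,0,0,0,0,0,0,1,0]
Step 10: delete bs at [5, 25] -> counters=[3,0,0,0,0,0,1,0,0,0,0,1,0,0,0,0,0,3,0,0,0,0,0,0,0,0,0]
Step 11: insert s at [0, 17] -> counters=[4,0,0,0,0,0,1,0,0,0,0,1,0,0,0,0,0,4,0,0,0,0,0,0,0,0,0]
Step 12: delete r at [6, 11] -> counters=[4,0,0,0,0,0,0,0,0,0,0,0,0,0,0,0,0,4,0,0,0,0,0,0,0,0,0]
Step 13: insert is at [9, 10] -> counters=[4,0,0,0,0,0,0,0,0,1,1,0,0,0,0,0,0,4,0,0,0,0,0,0,0,0,0]
Step 14: insert s at [0, 17] -> counters=[5,0,0,0,0,0,0,0,0,1,1,0,0,0,0,0,0,5,0,0,0,0,0,0,0,0,0]
Step 15: insert bs at [5, 25] -> counters=[5,0,0,0,0,1,0,0,0,1,1,0,0,0,0,0,0,5,0,0,0,0,0,0,0,1,0]
Step 16: delete s at [0, 17] -> counters=[4,0,0,0,0,1,0,0,0,1,1,0,0,0,0,0,0,4,0,0,0,0,0,0,0,1,0]
Step 17: insert r at [6, 11] -> counters=[4,0,0,0,0,1,1,0,0,1,1,1,0,0,0,0,0,4,0,0,0,0,0,0,0,1,0]
Step 18: insert is at [9, 10] -> counters=[4,0,0,0,0,1,1,0,0,2,2,1,0,0,0,0,0,4,0,0,0,0,0,0,0,1,0]
Step 19: insert s at [0, 17] -> counters=[5,0,0,0,0,1,1,0,0,2,2,1,0,0,0,0,0,5,0,0,0,0,0,0,0,1,0]
Query bs: check counters[5]=1 counters[25]=1 -> maybe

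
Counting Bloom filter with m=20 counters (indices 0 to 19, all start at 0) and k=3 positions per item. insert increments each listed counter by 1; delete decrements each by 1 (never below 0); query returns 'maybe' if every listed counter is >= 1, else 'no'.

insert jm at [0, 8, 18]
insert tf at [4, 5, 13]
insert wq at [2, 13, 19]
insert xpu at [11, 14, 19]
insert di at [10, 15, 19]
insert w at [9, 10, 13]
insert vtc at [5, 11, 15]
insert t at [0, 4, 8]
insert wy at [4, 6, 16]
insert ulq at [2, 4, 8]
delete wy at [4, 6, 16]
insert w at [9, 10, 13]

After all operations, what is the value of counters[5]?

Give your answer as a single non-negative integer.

Answer: 2

Derivation:
Step 1: insert jm at [0, 8, 18] -> counters=[1,0,0,0,0,0,0,0,1,0,0,0,0,0,0,0,0,0,1,0]
Step 2: insert tf at [4, 5, 13] -> counters=[1,0,0,0,1,1,0,0,1,0,0,0,0,1,0,0,0,0,1,0]
Step 3: insert wq at [2, 13, 19] -> counters=[1,0,1,0,1,1,0,0,1,0,0,0,0,2,0,0,0,0,1,1]
Step 4: insert xpu at [11, 14, 19] -> counters=[1,0,1,0,1,1,0,0,1,0,0,1,0,2,1,0,0,0,1,2]
Step 5: insert di at [10, 15, 19] -> counters=[1,0,1,0,1,1,0,0,1,0,1,1,0,2,1,1,0,0,1,3]
Step 6: insert w at [9, 10, 13] -> counters=[1,0,1,0,1,1,0,0,1,1,2,1,0,3,1,1,0,0,1,3]
Step 7: insert vtc at [5, 11, 15] -> counters=[1,0,1,0,1,2,0,0,1,1,2,2,0,3,1,2,0,0,1,3]
Step 8: insert t at [0, 4, 8] -> counters=[2,0,1,0,2,2,0,0,2,1,2,2,0,3,1,2,0,0,1,3]
Step 9: insert wy at [4, 6, 16] -> counters=[2,0,1,0,3,2,1,0,2,1,2,2,0,3,1,2,1,0,1,3]
Step 10: insert ulq at [2, 4, 8] -> counters=[2,0,2,0,4,2,1,0,3,1,2,2,0,3,1,2,1,0,1,3]
Step 11: delete wy at [4, 6, 16] -> counters=[2,0,2,0,3,2,0,0,3,1,2,2,0,3,1,2,0,0,1,3]
Step 12: insert w at [9, 10, 13] -> counters=[2,0,2,0,3,2,0,0,3,2,3,2,0,4,1,2,0,0,1,3]
Final counters=[2,0,2,0,3,2,0,0,3,2,3,2,0,4,1,2,0,0,1,3] -> counters[5]=2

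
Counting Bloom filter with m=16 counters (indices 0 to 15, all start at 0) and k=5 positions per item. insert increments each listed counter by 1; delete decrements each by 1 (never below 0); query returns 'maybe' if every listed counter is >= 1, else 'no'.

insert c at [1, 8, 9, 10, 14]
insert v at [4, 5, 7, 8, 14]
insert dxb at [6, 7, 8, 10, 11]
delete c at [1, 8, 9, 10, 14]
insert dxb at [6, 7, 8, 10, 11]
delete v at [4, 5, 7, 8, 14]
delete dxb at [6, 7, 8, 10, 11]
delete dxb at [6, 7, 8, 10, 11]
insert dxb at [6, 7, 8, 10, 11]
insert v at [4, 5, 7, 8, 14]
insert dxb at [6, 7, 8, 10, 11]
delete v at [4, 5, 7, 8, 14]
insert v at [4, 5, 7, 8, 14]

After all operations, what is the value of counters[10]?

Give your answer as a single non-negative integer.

Step 1: insert c at [1, 8, 9, 10, 14] -> counters=[0,1,0,0,0,0,0,0,1,1,1,0,0,0,1,0]
Step 2: insert v at [4, 5, 7, 8, 14] -> counters=[0,1,0,0,1,1,0,1,2,1,1,0,0,0,2,0]
Step 3: insert dxb at [6, 7, 8, 10, 11] -> counters=[0,1,0,0,1,1,1,2,3,1,2,1,0,0,2,0]
Step 4: delete c at [1, 8, 9, 10, 14] -> counters=[0,0,0,0,1,1,1,2,2,0,1,1,0,0,1,0]
Step 5: insert dxb at [6, 7, 8, 10, 11] -> counters=[0,0,0,0,1,1,2,3,3,0,2,2,0,0,1,0]
Step 6: delete v at [4, 5, 7, 8, 14] -> counters=[0,0,0,0,0,0,2,2,2,0,2,2,0,0,0,0]
Step 7: delete dxb at [6, 7, 8, 10, 11] -> counters=[0,0,0,0,0,0,1,1,1,0,1,1,0,0,0,0]
Step 8: delete dxb at [6, 7, 8, 10, 11] -> counters=[0,0,0,0,0,0,0,0,0,0,0,0,0,0,0,0]
Step 9: insert dxb at [6, 7, 8, 10, 11] -> counters=[0,0,0,0,0,0,1,1,1,0,1,1,0,0,0,0]
Step 10: insert v at [4, 5, 7, 8, 14] -> counters=[0,0,0,0,1,1,1,2,2,0,1,1,0,0,1,0]
Step 11: insert dxb at [6, 7, 8, 10, 11] -> counters=[0,0,0,0,1,1,2,3,3,0,2,2,0,0,1,0]
Step 12: delete v at [4, 5, 7, 8, 14] -> counters=[0,0,0,0,0,0,2,2,2,0,2,2,0,0,0,0]
Step 13: insert v at [4, 5, 7, 8, 14] -> counters=[0,0,0,0,1,1,2,3,3,0,2,2,0,0,1,0]
Final counters=[0,0,0,0,1,1,2,3,3,0,2,2,0,0,1,0] -> counters[10]=2

Answer: 2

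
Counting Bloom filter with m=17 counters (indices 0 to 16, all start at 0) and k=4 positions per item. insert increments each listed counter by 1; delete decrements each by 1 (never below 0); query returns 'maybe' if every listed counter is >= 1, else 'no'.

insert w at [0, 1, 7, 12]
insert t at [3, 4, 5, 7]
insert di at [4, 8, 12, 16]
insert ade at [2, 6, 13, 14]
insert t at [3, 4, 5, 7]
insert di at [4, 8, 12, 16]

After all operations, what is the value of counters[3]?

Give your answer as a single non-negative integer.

Answer: 2

Derivation:
Step 1: insert w at [0, 1, 7, 12] -> counters=[1,1,0,0,0,0,0,1,0,0,0,0,1,0,0,0,0]
Step 2: insert t at [3, 4, 5, 7] -> counters=[1,1,0,1,1,1,0,2,0,0,0,0,1,0,0,0,0]
Step 3: insert di at [4, 8, 12, 16] -> counters=[1,1,0,1,2,1,0,2,1,0,0,0,2,0,0,0,1]
Step 4: insert ade at [2, 6, 13, 14] -> counters=[1,1,1,1,2,1,1,2,1,0,0,0,2,1,1,0,1]
Step 5: insert t at [3, 4, 5, 7] -> counters=[1,1,1,2,3,2,1,3,1,0,0,0,2,1,1,0,1]
Step 6: insert di at [4, 8, 12, 16] -> counters=[1,1,1,2,4,2,1,3,2,0,0,0,3,1,1,0,2]
Final counters=[1,1,1,2,4,2,1,3,2,0,0,0,3,1,1,0,2] -> counters[3]=2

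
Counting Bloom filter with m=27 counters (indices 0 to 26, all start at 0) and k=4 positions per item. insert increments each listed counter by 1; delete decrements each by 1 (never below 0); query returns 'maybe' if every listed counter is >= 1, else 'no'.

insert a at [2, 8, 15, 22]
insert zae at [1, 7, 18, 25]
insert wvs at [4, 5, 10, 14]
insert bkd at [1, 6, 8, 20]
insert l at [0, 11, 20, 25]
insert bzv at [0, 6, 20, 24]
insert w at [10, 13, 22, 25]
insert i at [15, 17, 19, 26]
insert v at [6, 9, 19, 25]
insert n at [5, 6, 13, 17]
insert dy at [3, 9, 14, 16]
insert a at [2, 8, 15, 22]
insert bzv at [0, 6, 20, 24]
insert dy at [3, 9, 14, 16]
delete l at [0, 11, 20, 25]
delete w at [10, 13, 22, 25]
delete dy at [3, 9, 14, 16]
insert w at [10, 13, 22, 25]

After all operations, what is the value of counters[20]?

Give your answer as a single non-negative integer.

Step 1: insert a at [2, 8, 15, 22] -> counters=[0,0,1,0,0,0,0,0,1,0,0,0,0,0,0,1,0,0,0,0,0,0,1,0,0,0,0]
Step 2: insert zae at [1, 7, 18, 25] -> counters=[0,1,1,0,0,0,0,1,1,0,0,0,0,0,0,1,0,0,1,0,0,0,1,0,0,1,0]
Step 3: insert wvs at [4, 5, 10, 14] -> counters=[0,1,1,0,1,1,0,1,1,0,1,0,0,0,1,1,0,0,1,0,0,0,1,0,0,1,0]
Step 4: insert bkd at [1, 6, 8, 20] -> counters=[0,2,1,0,1,1,1,1,2,0,1,0,0,0,1,1,0,0,1,0,1,0,1,0,0,1,0]
Step 5: insert l at [0, 11, 20, 25] -> counters=[1,2,1,0,1,1,1,1,2,0,1,1,0,0,1,1,0,0,1,0,2,0,1,0,0,2,0]
Step 6: insert bzv at [0, 6, 20, 24] -> counters=[2,2,1,0,1,1,2,1,2,0,1,1,0,0,1,1,0,0,1,0,3,0,1,0,1,2,0]
Step 7: insert w at [10, 13, 22, 25] -> counters=[2,2,1,0,1,1,2,1,2,0,2,1,0,1,1,1,0,0,1,0,3,0,2,0,1,3,0]
Step 8: insert i at [15, 17, 19, 26] -> counters=[2,2,1,0,1,1,2,1,2,0,2,1,0,1,1,2,0,1,1,1,3,0,2,0,1,3,1]
Step 9: insert v at [6, 9, 19, 25] -> counters=[2,2,1,0,1,1,3,1,2,1,2,1,0,1,1,2,0,1,1,2,3,0,2,0,1,4,1]
Step 10: insert n at [5, 6, 13, 17] -> counters=[2,2,1,0,1,2,4,1,2,1,2,1,0,2,1,2,0,2,1,2,3,0,2,0,1,4,1]
Step 11: insert dy at [3, 9, 14, 16] -> counters=[2,2,1,1,1,2,4,1,2,2,2,1,0,2,2,2,1,2,1,2,3,0,2,0,1,4,1]
Step 12: insert a at [2, 8, 15, 22] -> counters=[2,2,2,1,1,2,4,1,3,2,2,1,0,2,2,3,1,2,1,2,3,0,3,0,1,4,1]
Step 13: insert bzv at [0, 6, 20, 24] -> counters=[3,2,2,1,1,2,5,1,3,2,2,1,0,2,2,3,1,2,1,2,4,0,3,0,2,4,1]
Step 14: insert dy at [3, 9, 14, 16] -> counters=[3,2,2,2,1,2,5,1,3,3,2,1,0,2,3,3,2,2,1,2,4,0,3,0,2,4,1]
Step 15: delete l at [0, 11, 20, 25] -> counters=[2,2,2,2,1,2,5,1,3,3,2,0,0,2,3,3,2,2,1,2,3,0,3,0,2,3,1]
Step 16: delete w at [10, 13, 22, 25] -> counters=[2,2,2,2,1,2,5,1,3,3,1,0,0,1,3,3,2,2,1,2,3,0,2,0,2,2,1]
Step 17: delete dy at [3, 9, 14, 16] -> counters=[2,2,2,1,1,2,5,1,3,2,1,0,0,1,2,3,1,2,1,2,3,0,2,0,2,2,1]
Step 18: insert w at [10, 13, 22, 25] -> counters=[2,2,2,1,1,2,5,1,3,2,2,0,0,2,2,3,1,2,1,2,3,0,3,0,2,3,1]
Final counters=[2,2,2,1,1,2,5,1,3,2,2,0,0,2,2,3,1,2,1,2,3,0,3,0,2,3,1] -> counters[20]=3

Answer: 3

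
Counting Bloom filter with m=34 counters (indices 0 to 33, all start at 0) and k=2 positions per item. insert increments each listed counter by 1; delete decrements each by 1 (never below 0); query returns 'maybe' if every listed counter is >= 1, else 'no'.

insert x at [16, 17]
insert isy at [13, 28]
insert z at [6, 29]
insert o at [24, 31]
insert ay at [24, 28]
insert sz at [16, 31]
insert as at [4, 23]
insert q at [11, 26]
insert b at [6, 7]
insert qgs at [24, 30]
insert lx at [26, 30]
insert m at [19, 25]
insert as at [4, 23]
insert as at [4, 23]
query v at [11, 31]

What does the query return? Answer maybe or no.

Answer: maybe

Derivation:
Step 1: insert x at [16, 17] -> counters=[0,0,0,0,0,0,0,0,0,0,0,0,0,0,0,0,1,1,0,0,0,0,0,0,0,0,0,0,0,0,0,0,0,0]
Step 2: insert isy at [13, 28] -> counters=[0,0,0,0,0,0,0,0,0,0,0,0,0,1,0,0,1,1,0,0,0,0,0,0,0,0,0,0,1,0,0,0,0,0]
Step 3: insert z at [6, 29] -> counters=[0,0,0,0,0,0,1,0,0,0,0,0,0,1,0,0,1,1,0,0,0,0,0,0,0,0,0,0,1,1,0,0,0,0]
Step 4: insert o at [24, 31] -> counters=[0,0,0,0,0,0,1,0,0,0,0,0,0,1,0,0,1,1,0,0,0,0,0,0,1,0,0,0,1,1,0,1,0,0]
Step 5: insert ay at [24, 28] -> counters=[0,0,0,0,0,0,1,0,0,0,0,0,0,1,0,0,1,1,0,0,0,0,0,0,2,0,0,0,2,1,0,1,0,0]
Step 6: insert sz at [16, 31] -> counters=[0,0,0,0,0,0,1,0,0,0,0,0,0,1,0,0,2,1,0,0,0,0,0,0,2,0,0,0,2,1,0,2,0,0]
Step 7: insert as at [4, 23] -> counters=[0,0,0,0,1,0,1,0,0,0,0,0,0,1,0,0,2,1,0,0,0,0,0,1,2,0,0,0,2,1,0,2,0,0]
Step 8: insert q at [11, 26] -> counters=[0,0,0,0,1,0,1,0,0,0,0,1,0,1,0,0,2,1,0,0,0,0,0,1,2,0,1,0,2,1,0,2,0,0]
Step 9: insert b at [6, 7] -> counters=[0,0,0,0,1,0,2,1,0,0,0,1,0,1,0,0,2,1,0,0,0,0,0,1,2,0,1,0,2,1,0,2,0,0]
Step 10: insert qgs at [24, 30] -> counters=[0,0,0,0,1,0,2,1,0,0,0,1,0,1,0,0,2,1,0,0,0,0,0,1,3,0,1,0,2,1,1,2,0,0]
Step 11: insert lx at [26, 30] -> counters=[0,0,0,0,1,0,2,1,0,0,0,1,0,1,0,0,2,1,0,0,0,0,0,1,3,0,2,0,2,1,2,2,0,0]
Step 12: insert m at [19, 25] -> counters=[0,0,0,0,1,0,2,1,0,0,0,1,0,1,0,0,2,1,0,1,0,0,0,1,3,1,2,0,2,1,2,2,0,0]
Step 13: insert as at [4, 23] -> counters=[0,0,0,0,2,0,2,1,0,0,0,1,0,1,0,0,2,1,0,1,0,0,0,2,3,1,2,0,2,1,2,2,0,0]
Step 14: insert as at [4, 23] -> counters=[0,0,0,0,3,0,2,1,0,0,0,1,0,1,0,0,2,1,0,1,0,0,0,3,3,1,2,0,2,1,2,2,0,0]
Query v: check counters[11]=1 counters[31]=2 -> maybe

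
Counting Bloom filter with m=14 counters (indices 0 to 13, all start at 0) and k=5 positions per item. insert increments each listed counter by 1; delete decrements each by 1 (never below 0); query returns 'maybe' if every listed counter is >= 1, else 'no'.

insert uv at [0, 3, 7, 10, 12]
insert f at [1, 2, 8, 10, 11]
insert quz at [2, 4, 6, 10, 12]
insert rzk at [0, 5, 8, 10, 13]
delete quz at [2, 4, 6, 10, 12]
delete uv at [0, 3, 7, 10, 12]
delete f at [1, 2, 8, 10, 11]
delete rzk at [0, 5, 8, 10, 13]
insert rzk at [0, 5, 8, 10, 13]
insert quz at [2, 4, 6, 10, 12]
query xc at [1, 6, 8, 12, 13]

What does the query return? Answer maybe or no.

Answer: no

Derivation:
Step 1: insert uv at [0, 3, 7, 10, 12] -> counters=[1,0,0,1,0,0,0,1,0,0,1,0,1,0]
Step 2: insert f at [1, 2, 8, 10, 11] -> counters=[1,1,1,1,0,0,0,1,1,0,2,1,1,0]
Step 3: insert quz at [2, 4, 6, 10, 12] -> counters=[1,1,2,1,1,0,1,1,1,0,3,1,2,0]
Step 4: insert rzk at [0, 5, 8, 10, 13] -> counters=[2,1,2,1,1,1,1,1,2,0,4,1,2,1]
Step 5: delete quz at [2, 4, 6, 10, 12] -> counters=[2,1,1,1,0,1,0,1,2,0,3,1,1,1]
Step 6: delete uv at [0, 3, 7, 10, 12] -> counters=[1,1,1,0,0,1,0,0,2,0,2,1,0,1]
Step 7: delete f at [1, 2, 8, 10, 11] -> counters=[1,0,0,0,0,1,0,0,1,0,1,0,0,1]
Step 8: delete rzk at [0, 5, 8, 10, 13] -> counters=[0,0,0,0,0,0,0,0,0,0,0,0,0,0]
Step 9: insert rzk at [0, 5, 8, 10, 13] -> counters=[1,0,0,0,0,1,0,0,1,0,1,0,0,1]
Step 10: insert quz at [2, 4, 6, 10, 12] -> counters=[1,0,1,0,1,1,1,0,1,0,2,0,1,1]
Query xc: check counters[1]=0 counters[6]=1 counters[8]=1 counters[12]=1 counters[13]=1 -> no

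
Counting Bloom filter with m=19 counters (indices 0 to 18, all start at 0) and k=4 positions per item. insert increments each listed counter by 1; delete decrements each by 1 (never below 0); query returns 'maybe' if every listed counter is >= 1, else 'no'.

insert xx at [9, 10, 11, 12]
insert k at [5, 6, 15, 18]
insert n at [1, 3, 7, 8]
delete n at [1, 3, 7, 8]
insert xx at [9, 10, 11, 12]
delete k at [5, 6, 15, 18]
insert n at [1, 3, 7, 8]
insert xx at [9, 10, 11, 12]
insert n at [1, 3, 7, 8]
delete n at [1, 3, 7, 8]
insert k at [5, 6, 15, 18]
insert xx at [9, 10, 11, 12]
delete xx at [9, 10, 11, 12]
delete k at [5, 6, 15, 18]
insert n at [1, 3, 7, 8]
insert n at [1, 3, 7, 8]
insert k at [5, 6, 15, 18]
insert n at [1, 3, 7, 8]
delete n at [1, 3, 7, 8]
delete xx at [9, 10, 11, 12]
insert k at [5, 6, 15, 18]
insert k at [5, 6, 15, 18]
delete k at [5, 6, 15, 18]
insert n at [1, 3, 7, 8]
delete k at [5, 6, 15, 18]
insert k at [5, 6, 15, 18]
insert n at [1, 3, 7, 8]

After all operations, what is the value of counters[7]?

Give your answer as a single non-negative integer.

Step 1: insert xx at [9, 10, 11, 12] -> counters=[0,0,0,0,0,0,0,0,0,1,1,1,1,0,0,0,0,0,0]
Step 2: insert k at [5, 6, 15, 18] -> counters=[0,0,0,0,0,1,1,0,0,1,1,1,1,0,0,1,0,0,1]
Step 3: insert n at [1, 3, 7, 8] -> counters=[0,1,0,1,0,1,1,1,1,1,1,1,1,0,0,1,0,0,1]
Step 4: delete n at [1, 3, 7, 8] -> counters=[0,0,0,0,0,1,1,0,0,1,1,1,1,0,0,1,0,0,1]
Step 5: insert xx at [9, 10, 11, 12] -> counters=[0,0,0,0,0,1,1,0,0,2,2,2,2,0,0,1,0,0,1]
Step 6: delete k at [5, 6, 15, 18] -> counters=[0,0,0,0,0,0,0,0,0,2,2,2,2,0,0,0,0,0,0]
Step 7: insert n at [1, 3, 7, 8] -> counters=[0,1,0,1,0,0,0,1,1,2,2,2,2,0,0,0,0,0,0]
Step 8: insert xx at [9, 10, 11, 12] -> counters=[0,1,0,1,0,0,0,1,1,3,3,3,3,0,0,0,0,0,0]
Step 9: insert n at [1, 3, 7, 8] -> counters=[0,2,0,2,0,0,0,2,2,3,3,3,3,0,0,0,0,0,0]
Step 10: delete n at [1, 3, 7, 8] -> counters=[0,1,0,1,0,0,0,1,1,3,3,3,3,0,0,0,0,0,0]
Step 11: insert k at [5, 6, 15, 18] -> counters=[0,1,0,1,0,1,1,1,1,3,3,3,3,0,0,1,0,0,1]
Step 12: insert xx at [9, 10, 11, 12] -> counters=[0,1,0,1,0,1,1,1,1,4,4,4,4,0,0,1,0,0,1]
Step 13: delete xx at [9, 10, 11, 12] -> counters=[0,1,0,1,0,1,1,1,1,3,3,3,3,0,0,1,0,0,1]
Step 14: delete k at [5, 6, 15, 18] -> counters=[0,1,0,1,0,0,0,1,1,3,3,3,3,0,0,0,0,0,0]
Step 15: insert n at [1, 3, 7, 8] -> counters=[0,2,0,2,0,0,0,2,2,3,3,3,3,0,0,0,0,0,0]
Step 16: insert n at [1, 3, 7, 8] -> counters=[0,3,0,3,0,0,0,3,3,3,3,3,3,0,0,0,0,0,0]
Step 17: insert k at [5, 6, 15, 18] -> counters=[0,3,0,3,0,1,1,3,3,3,3,3,3,0,0,1,0,0,1]
Step 18: insert n at [1, 3, 7, 8] -> counters=[0,4,0,4,0,1,1,4,4,3,3,3,3,0,0,1,0,0,1]
Step 19: delete n at [1, 3, 7, 8] -> counters=[0,3,0,3,0,1,1,3,3,3,3,3,3,0,0,1,0,0,1]
Step 20: delete xx at [9, 10, 11, 12] -> counters=[0,3,0,3,0,1,1,3,3,2,2,2,2,0,0,1,0,0,1]
Step 21: insert k at [5, 6, 15, 18] -> counters=[0,3,0,3,0,2,2,3,3,2,2,2,2,0,0,2,0,0,2]
Step 22: insert k at [5, 6, 15, 18] -> counters=[0,3,0,3,0,3,3,3,3,2,2,2,2,0,0,3,0,0,3]
Step 23: delete k at [5, 6, 15, 18] -> counters=[0,3,0,3,0,2,2,3,3,2,2,2,2,0,0,2,0,0,2]
Step 24: insert n at [1, 3, 7, 8] -> counters=[0,4,0,4,0,2,2,4,4,2,2,2,2,0,0,2,0,0,2]
Step 25: delete k at [5, 6, 15, 18] -> counters=[0,4,0,4,0,1,1,4,4,2,2,2,2,0,0,1,0,0,1]
Step 26: insert k at [5, 6, 15, 18] -> counters=[0,4,0,4,0,2,2,4,4,2,2,2,2,0,0,2,0,0,2]
Step 27: insert n at [1, 3, 7, 8] -> counters=[0,5,0,5,0,2,2,5,5,2,2,2,2,0,0,2,0,0,2]
Final counters=[0,5,0,5,0,2,2,5,5,2,2,2,2,0,0,2,0,0,2] -> counters[7]=5

Answer: 5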